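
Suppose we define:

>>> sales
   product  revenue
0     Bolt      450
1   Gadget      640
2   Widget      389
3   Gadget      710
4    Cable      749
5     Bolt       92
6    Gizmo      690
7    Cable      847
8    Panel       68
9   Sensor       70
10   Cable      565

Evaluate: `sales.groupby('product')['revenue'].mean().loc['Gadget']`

675.0

group by product, mean of revenue:
product
Bolt      271.000000
Cable     720.333333
Gadget    675.000000
Gizmo     690.000000
Panel      68.000000
Sensor     70.000000
Widget    389.000000
Name: revenue, dtype: float64
Reading off the value at index 'Gadget', we get 675.0.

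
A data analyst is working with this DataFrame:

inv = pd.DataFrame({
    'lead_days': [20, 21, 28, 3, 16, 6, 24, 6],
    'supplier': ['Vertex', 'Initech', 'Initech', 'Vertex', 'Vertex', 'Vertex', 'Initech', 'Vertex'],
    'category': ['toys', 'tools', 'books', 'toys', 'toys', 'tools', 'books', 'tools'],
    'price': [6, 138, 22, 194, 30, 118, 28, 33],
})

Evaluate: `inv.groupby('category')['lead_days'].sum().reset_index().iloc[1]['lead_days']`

group by category, sum of lead_days:
category
books    52
tools    33
toys     39
Name: lead_days, dtype: int64
reset_index():
  category  lead_days
0    books         52
1    tools         33
2     toys         39
Finally, value at position 1, column 'lead_days' = 33.

33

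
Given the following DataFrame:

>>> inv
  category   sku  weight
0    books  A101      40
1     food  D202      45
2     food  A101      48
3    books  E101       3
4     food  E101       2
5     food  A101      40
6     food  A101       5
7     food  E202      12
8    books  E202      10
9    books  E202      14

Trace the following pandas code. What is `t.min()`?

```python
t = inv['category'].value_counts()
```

value_counts of category:
category
food     6
books    4
Name: count, dtype: int64
Finally, min of the resulting series = 4.

4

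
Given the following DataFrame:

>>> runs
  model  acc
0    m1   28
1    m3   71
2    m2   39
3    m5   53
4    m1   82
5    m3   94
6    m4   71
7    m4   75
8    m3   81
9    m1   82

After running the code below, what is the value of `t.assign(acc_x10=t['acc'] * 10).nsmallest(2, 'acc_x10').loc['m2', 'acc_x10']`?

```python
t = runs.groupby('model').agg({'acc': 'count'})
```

group by model, count of acc:
       acc
model     
m1       3
m2       1
m3       3
m4       2
m5       1
add column acc_x10 = t['acc'] * 10:
       acc  acc_x10
model              
m1       3       30
m2       1       10
m3       3       30
m4       2       20
m5       1       10
take 2 rows with smallest acc_x10:
       acc  acc_x10
model              
m2       1       10
m5       1       10
Finally, value at row 'm2', column 'acc_x10' = 10.

10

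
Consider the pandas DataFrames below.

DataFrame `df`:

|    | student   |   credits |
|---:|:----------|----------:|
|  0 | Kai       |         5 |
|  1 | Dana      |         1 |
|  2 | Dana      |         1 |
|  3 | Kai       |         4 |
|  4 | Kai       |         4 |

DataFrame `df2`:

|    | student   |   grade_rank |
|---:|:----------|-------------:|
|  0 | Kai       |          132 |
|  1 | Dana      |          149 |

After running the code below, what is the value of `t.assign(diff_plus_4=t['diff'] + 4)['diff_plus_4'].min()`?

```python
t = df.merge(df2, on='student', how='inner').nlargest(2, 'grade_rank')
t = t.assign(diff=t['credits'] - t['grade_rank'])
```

merge on 'student' (how='inner') → 5 rows:
  student  credits  grade_rank
0     Kai        5         132
1    Dana        1         149
2    Dana        1         149
3     Kai        4         132
4     Kai        4         132
take 2 rows with largest grade_rank:
  student  credits  grade_rank
1    Dana        1         149
2    Dana        1         149
add column diff = t['credits'] - t['grade_rank']:
  student  credits  grade_rank  diff
1    Dana        1         149  -148
2    Dana        1         149  -148
add column diff_plus_4 = t['diff'] + 4:
  student  credits  grade_rank  diff  diff_plus_4
1    Dana        1         149  -148         -144
2    Dana        1         149  -148         -144
Hence -144.

-144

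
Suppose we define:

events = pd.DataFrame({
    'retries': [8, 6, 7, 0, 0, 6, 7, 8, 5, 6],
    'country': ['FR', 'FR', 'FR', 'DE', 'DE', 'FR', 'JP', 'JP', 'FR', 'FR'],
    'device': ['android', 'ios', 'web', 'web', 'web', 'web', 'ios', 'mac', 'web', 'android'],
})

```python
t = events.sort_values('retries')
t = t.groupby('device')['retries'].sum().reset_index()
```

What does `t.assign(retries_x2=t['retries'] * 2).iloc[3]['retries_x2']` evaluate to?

sort by retries:
   retries country   device
3        0      DE      web
4        0      DE      web
8        5      FR      web
1        6      FR      ios
5        6      FR      web
9        6      FR  android
2        7      FR      web
6        7      JP      ios
0        8      FR  android
7        8      JP      mac
group by device, sum of retries:
device
android    14
ios        13
mac         8
web        18
Name: retries, dtype: int64
reset_index():
    device  retries
0  android       14
1      ios       13
2      mac        8
3      web       18
add column retries_x2 = t['retries'] * 2:
    device  retries  retries_x2
0  android       14          28
1      ios       13          26
2      mac        8          16
3      web       18          36

36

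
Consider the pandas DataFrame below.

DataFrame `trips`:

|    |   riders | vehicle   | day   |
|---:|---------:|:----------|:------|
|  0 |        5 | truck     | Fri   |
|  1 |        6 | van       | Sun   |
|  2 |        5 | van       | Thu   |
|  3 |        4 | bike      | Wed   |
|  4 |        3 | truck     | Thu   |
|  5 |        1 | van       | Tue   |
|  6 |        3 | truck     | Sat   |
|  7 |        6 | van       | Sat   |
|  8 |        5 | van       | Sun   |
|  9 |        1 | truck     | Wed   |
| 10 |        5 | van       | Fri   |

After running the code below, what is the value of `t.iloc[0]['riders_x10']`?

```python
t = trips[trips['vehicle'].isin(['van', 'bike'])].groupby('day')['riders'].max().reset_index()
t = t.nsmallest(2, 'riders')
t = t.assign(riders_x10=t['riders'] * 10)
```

filter rows where vehicle in ['van', 'bike']:
    riders vehicle  day
1        6     van  Sun
2        5     van  Thu
3        4    bike  Wed
5        1     van  Tue
7        6     van  Sat
8        5     van  Sun
10       5     van  Fri
group by day, max of riders:
day
Fri    5
Sat    6
Sun    6
Thu    5
Tue    1
Wed    4
Name: riders, dtype: int64
reset_index():
   day  riders
0  Fri       5
1  Sat       6
2  Sun       6
3  Thu       5
4  Tue       1
5  Wed       4
take 2 rows with smallest riders:
   day  riders
4  Tue       1
5  Wed       4
add column riders_x10 = t['riders'] * 10:
   day  riders  riders_x10
4  Tue       1          10
5  Wed       4          40
So iloc[0]['riders_x10'] = 10.

10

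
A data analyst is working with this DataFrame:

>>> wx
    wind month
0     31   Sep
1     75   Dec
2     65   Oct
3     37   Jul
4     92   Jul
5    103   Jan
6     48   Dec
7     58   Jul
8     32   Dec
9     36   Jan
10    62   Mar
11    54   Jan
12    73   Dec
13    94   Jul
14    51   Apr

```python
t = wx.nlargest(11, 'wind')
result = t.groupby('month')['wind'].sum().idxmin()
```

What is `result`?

take 11 rows with largest wind:
    wind month
5    103   Jan
13    94   Jul
4     92   Jul
1     75   Dec
12    73   Dec
2     65   Oct
10    62   Mar
7     58   Jul
11    54   Jan
14    51   Apr
6     48   Dec
group by month, sum of wind:
month
Apr     51
Dec    196
Jan    157
Jul    244
Mar     62
Oct     65
Name: wind, dtype: int64
Hence Apr.

Apr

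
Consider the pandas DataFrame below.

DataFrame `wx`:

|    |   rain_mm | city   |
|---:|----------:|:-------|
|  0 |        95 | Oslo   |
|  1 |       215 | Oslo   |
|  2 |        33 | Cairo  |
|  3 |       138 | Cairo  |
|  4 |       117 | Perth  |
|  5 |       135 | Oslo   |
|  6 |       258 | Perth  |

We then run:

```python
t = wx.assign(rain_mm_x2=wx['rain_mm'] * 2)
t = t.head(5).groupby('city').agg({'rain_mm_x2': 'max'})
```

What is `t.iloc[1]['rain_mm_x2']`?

430

add column rain_mm_x2 = wx['rain_mm'] * 2:
   rain_mm   city  rain_mm_x2
0       95   Oslo         190
1      215   Oslo         430
2       33  Cairo          66
3      138  Cairo         276
4      117  Perth         234
5      135   Oslo         270
6      258  Perth         516
take first 5 rows:
   rain_mm   city  rain_mm_x2
0       95   Oslo         190
1      215   Oslo         430
2       33  Cairo          66
3      138  Cairo         276
4      117  Perth         234
group by city, max of rain_mm_x2:
       rain_mm_x2
city             
Cairo         276
Oslo          430
Perth         234
value at position 1, column 'rain_mm_x2' → 430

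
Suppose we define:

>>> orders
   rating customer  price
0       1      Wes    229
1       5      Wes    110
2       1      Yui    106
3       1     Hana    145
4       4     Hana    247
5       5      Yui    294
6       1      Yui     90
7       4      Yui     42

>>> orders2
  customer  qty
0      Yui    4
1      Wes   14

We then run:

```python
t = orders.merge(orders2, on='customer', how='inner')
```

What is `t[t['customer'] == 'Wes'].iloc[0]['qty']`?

14

merge on 'customer' (how='inner') → 6 rows:
   rating customer  price  qty
0       1      Wes    229   14
1       5      Wes    110   14
2       1      Yui    106    4
3       5      Yui    294    4
4       1      Yui     90    4
5       4      Yui     42    4
filter rows where customer == 'Wes':
   rating customer  price  qty
0       1      Wes    229   14
1       5      Wes    110   14
Finally, value at position 0, column 'qty' = 14.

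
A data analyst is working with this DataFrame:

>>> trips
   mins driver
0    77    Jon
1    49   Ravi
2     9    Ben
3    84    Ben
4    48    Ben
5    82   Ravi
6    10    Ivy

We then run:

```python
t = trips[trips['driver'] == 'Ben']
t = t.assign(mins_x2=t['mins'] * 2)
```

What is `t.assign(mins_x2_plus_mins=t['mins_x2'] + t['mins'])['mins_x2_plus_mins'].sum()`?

423

filter rows where driver == 'Ben':
   mins driver
2     9    Ben
3    84    Ben
4    48    Ben
add column mins_x2 = t['mins'] * 2:
   mins driver  mins_x2
2     9    Ben       18
3    84    Ben      168
4    48    Ben       96
add column mins_x2_plus_mins = t['mins_x2'] + t['mins']:
   mins driver  mins_x2  mins_x2_plus_mins
2     9    Ben       18                 27
3    84    Ben      168                252
4    48    Ben       96                144
Hence 423.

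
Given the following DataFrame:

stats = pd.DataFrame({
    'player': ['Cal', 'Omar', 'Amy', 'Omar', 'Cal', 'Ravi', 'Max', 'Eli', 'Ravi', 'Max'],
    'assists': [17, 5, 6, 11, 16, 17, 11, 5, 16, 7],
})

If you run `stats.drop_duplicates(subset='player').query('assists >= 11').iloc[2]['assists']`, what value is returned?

drop duplicate player (keep=first):
  player  assists
0    Cal       17
1   Omar        5
2    Amy        6
5   Ravi       17
6    Max       11
7    Eli        5
filter rows where assists >= 11:
  player  assists
0    Cal       17
5   Ravi       17
6    Max       11

11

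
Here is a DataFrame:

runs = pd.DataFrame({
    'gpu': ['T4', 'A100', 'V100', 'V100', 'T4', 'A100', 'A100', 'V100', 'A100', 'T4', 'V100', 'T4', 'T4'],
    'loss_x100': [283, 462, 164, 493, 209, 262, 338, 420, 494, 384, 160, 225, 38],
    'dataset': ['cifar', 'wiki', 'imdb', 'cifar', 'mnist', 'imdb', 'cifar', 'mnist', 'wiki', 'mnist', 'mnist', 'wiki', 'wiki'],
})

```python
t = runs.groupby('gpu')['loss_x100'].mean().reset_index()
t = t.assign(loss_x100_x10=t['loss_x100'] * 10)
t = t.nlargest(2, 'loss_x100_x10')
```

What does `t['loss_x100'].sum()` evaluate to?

group by gpu, mean of loss_x100:
gpu
A100    389.00
T4      227.80
V100    309.25
Name: loss_x100, dtype: float64
reset_index():
    gpu  loss_x100
0  A100     389.00
1    T4     227.80
2  V100     309.25
add column loss_x100_x10 = t['loss_x100'] * 10:
    gpu  loss_x100  loss_x100_x10
0  A100     389.00         3890.0
1    T4     227.80         2278.0
2  V100     309.25         3092.5
take 2 rows with largest loss_x100_x10:
    gpu  loss_x100  loss_x100_x10
0  A100     389.00         3890.0
2  V100     309.25         3092.5

698.25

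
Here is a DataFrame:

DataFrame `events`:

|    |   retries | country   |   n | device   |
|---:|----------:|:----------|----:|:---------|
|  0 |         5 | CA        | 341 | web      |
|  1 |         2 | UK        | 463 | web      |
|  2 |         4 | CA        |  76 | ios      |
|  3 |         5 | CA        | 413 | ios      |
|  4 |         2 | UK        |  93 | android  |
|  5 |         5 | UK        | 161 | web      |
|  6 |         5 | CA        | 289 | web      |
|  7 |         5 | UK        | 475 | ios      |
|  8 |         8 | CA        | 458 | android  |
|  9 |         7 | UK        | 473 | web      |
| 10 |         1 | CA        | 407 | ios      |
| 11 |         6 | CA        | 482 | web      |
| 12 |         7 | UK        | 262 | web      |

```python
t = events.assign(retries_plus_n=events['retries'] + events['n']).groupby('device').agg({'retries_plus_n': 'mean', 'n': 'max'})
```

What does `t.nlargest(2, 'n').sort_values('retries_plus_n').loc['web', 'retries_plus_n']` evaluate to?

358.285714286

add column retries_plus_n = events['retries'] + events['n']:
    retries country    n   device  retries_plus_n
0         5      CA  341      web             346
1         2      UK  463      web             465
2         4      CA   76      ios              80
3         5      CA  413      ios             418
4         2      UK   93  android              95
5         5      UK  161      web             166
6         5      CA  289      web             294
7         5      UK  475      ios             480
8         8      CA  458  android             466
9         7      UK  473      web             480
10        1      CA  407      ios             408
11        6      CA  482      web             488
12        7      UK  262      web             269
group by device: mean(retries_plus_n), max(n):
         retries_plus_n    n
device                      
android      280.500000  458
ios          346.500000  475
web          358.285714  482
take 2 rows with largest n:
        retries_plus_n    n
device                     
web         358.285714  482
ios         346.500000  475
sort by retries_plus_n:
        retries_plus_n    n
device                     
ios         346.500000  475
web         358.285714  482
Reading off the value at row 'web', column 'retries_plus_n', we get 358.285714286.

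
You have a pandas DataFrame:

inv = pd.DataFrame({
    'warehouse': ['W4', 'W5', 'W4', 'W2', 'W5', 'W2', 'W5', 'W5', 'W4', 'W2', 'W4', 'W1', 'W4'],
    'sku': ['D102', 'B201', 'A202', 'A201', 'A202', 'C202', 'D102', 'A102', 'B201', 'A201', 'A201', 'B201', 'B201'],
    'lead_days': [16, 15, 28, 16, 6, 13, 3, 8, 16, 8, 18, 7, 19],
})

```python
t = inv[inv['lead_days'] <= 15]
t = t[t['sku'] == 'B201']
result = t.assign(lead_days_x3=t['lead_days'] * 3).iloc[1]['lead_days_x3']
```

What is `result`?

filter rows where lead_days <= 15:
   warehouse   sku  lead_days
1         W5  B201         15
4         W5  A202          6
5         W2  C202         13
6         W5  D102          3
7         W5  A102          8
9         W2  A201          8
11        W1  B201          7
filter rows where sku == 'B201':
   warehouse   sku  lead_days
1         W5  B201         15
11        W1  B201          7
add column lead_days_x3 = t['lead_days'] * 3:
   warehouse   sku  lead_days  lead_days_x3
1         W5  B201         15            45
11        W1  B201          7            21
Taking the value at position 1, column 'lead_days_x3' gives 21.

21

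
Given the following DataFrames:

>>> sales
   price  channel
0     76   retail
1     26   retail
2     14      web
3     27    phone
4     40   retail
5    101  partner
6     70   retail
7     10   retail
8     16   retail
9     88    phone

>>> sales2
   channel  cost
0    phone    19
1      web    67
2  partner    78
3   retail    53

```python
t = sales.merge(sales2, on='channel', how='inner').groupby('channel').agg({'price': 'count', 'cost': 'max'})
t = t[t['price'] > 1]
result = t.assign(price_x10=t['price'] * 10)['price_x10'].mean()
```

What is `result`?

merge on 'channel' (how='inner') → 10 rows:
   price  channel  cost
0     76   retail    53
1     26   retail    53
2     14      web    67
3     27    phone    19
4     40   retail    53
5    101  partner    78
6     70   retail    53
7     10   retail    53
8     16   retail    53
9     88    phone    19
group by channel: count(price), max(cost):
         price  cost
channel             
partner      1    78
phone        2    19
retail       6    53
web          1    67
filter rows where price > 1:
         price  cost
channel             
phone        2    19
retail       6    53
add column price_x10 = t['price'] * 10:
         price  cost  price_x10
channel                        
phone        2    19         20
retail       6    53         60
Then the mean of column 'price_x10': 40.0

40.0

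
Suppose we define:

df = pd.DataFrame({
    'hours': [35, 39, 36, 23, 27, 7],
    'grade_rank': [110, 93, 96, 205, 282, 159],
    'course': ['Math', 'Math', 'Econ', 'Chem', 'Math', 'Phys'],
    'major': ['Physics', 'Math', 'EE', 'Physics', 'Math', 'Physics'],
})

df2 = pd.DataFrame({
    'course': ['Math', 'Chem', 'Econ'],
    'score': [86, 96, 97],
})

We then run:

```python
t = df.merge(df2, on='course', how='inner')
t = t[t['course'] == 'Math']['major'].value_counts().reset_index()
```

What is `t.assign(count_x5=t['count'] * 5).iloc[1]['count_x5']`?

merge on 'course' (how='inner') → 5 rows:
   hours  grade_rank course    major  score
0     35         110   Math  Physics     86
1     39          93   Math     Math     86
2     36          96   Econ       EE     97
3     23         205   Chem  Physics     96
4     27         282   Math     Math     86
filter rows where course == 'Math':
   hours  grade_rank course    major  score
0     35         110   Math  Physics     86
1     39          93   Math     Math     86
4     27         282   Math     Math     86
value_counts of major:
major
Math       2
Physics    1
Name: count, dtype: int64
reset_index():
     major  count
0     Math      2
1  Physics      1
add column count_x5 = t['count'] * 5:
     major  count  count_x5
0     Math      2        10
1  Physics      1         5
Taking the value at position 1, column 'count_x5' gives 5.

5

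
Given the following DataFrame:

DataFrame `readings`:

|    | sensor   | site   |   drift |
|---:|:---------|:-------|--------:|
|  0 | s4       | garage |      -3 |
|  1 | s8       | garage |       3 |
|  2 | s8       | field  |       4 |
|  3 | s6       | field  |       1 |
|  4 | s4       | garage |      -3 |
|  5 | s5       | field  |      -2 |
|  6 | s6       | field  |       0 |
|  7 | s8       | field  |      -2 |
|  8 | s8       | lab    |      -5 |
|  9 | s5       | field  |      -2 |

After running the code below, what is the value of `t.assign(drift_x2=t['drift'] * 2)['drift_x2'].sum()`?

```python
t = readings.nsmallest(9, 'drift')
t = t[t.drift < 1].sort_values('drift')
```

take 9 rows with smallest drift:
  sensor    site  drift
8     s8     lab     -5
0     s4  garage     -3
4     s4  garage     -3
5     s5   field     -2
7     s8   field     -2
9     s5   field     -2
6     s6   field      0
3     s6   field      1
1     s8  garage      3
filter rows where drift < 1:
  sensor    site  drift
8     s8     lab     -5
0     s4  garage     -3
4     s4  garage     -3
5     s5   field     -2
7     s8   field     -2
9     s5   field     -2
6     s6   field      0
sort by drift:
  sensor    site  drift
8     s8     lab     -5
0     s4  garage     -3
4     s4  garage     -3
5     s5   field     -2
7     s8   field     -2
9     s5   field     -2
6     s6   field      0
add column drift_x2 = t['drift'] * 2:
  sensor    site  drift  drift_x2
8     s8     lab     -5       -10
0     s4  garage     -3        -6
4     s4  garage     -3        -6
5     s5   field     -2        -4
7     s8   field     -2        -4
9     s5   field     -2        -4
6     s6   field      0         0

-34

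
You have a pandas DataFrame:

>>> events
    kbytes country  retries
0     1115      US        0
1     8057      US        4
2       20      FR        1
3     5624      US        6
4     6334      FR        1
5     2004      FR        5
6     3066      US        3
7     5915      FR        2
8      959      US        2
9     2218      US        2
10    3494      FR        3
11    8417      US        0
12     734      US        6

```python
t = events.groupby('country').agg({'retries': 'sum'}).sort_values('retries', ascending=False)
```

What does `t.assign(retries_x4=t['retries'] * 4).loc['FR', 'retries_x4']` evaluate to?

48

group by country, sum of retries:
         retries
country         
FR            12
US            23
sort by retries descending:
         retries
country         
US            23
FR            12
add column retries_x4 = t['retries'] * 4:
         retries  retries_x4
country                     
US            23          92
FR            12          48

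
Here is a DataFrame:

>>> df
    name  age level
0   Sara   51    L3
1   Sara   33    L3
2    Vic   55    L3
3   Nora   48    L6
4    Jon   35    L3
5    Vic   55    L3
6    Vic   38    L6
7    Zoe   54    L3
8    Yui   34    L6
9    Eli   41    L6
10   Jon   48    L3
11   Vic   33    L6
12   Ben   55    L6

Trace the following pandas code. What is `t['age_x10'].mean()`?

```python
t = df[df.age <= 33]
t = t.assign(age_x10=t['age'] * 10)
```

330.0

filter rows where age <= 33:
    name  age level
1   Sara   33    L3
11   Vic   33    L6
add column age_x10 = t['age'] * 10:
    name  age level  age_x10
1   Sara   33    L3      330
11   Vic   33    L6      330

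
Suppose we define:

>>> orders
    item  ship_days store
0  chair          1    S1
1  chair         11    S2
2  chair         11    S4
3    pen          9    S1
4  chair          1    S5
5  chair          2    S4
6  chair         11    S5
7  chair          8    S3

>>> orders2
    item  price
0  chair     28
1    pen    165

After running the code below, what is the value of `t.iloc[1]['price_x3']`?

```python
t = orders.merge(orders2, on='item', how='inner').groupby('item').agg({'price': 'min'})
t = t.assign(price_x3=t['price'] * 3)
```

495

merge on 'item' (how='inner') → 8 rows:
    item  ship_days store  price
0  chair          1    S1     28
1  chair         11    S2     28
2  chair         11    S4     28
3    pen          9    S1    165
4  chair          1    S5     28
5  chair          2    S4     28
6  chair         11    S5     28
7  chair          8    S3     28
group by item, min of price:
       price
item        
chair     28
pen      165
add column price_x3 = t['price'] * 3:
       price  price_x3
item                  
chair     28        84
pen      165       495
Taking the value at position 1, column 'price_x3' gives 495.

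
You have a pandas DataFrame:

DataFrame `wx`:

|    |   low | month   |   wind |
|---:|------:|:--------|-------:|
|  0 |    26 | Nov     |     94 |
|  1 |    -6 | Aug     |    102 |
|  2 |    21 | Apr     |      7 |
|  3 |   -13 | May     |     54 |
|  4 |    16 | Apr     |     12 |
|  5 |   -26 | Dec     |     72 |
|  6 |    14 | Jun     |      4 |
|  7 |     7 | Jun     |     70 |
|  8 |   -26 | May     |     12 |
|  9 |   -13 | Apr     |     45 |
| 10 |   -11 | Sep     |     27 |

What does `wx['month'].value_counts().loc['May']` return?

2

value_counts of month:
month
Apr    3
May    2
Jun    2
Nov    1
Aug    1
Dec    1
Sep    1
Name: count, dtype: int64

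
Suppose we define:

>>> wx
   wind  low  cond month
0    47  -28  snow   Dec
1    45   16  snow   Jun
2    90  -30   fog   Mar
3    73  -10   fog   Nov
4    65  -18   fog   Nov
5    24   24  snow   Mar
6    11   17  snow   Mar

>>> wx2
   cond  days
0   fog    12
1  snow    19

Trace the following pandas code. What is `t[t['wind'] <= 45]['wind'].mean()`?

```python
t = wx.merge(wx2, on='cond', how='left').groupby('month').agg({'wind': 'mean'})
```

43.3333333333

merge on 'cond' (how='left') → 7 rows:
   wind  low  cond month  days
0    47  -28  snow   Dec    19
1    45   16  snow   Jun    19
2    90  -30   fog   Mar    12
3    73  -10   fog   Nov    12
4    65  -18   fog   Nov    12
5    24   24  snow   Mar    19
6    11   17  snow   Mar    19
group by month, mean of wind:
            wind
month           
Dec    47.000000
Jun    45.000000
Mar    41.666667
Nov    69.000000
filter rows where wind <= 45:
            wind
month           
Jun    45.000000
Mar    41.666667
Then the mean of column 'wind': 43.3333333333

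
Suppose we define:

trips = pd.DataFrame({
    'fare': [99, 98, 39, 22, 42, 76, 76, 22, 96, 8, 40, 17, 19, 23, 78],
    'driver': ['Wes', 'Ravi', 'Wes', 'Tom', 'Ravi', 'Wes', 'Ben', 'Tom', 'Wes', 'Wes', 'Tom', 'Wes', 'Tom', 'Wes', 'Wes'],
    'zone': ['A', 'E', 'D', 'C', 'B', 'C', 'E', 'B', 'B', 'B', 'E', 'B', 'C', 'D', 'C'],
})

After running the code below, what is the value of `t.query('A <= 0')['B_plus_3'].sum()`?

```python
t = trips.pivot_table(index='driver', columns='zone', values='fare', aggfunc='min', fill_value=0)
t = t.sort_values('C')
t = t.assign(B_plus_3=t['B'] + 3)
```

73

pivot: rows=driver, cols=zone, min(fare):
zone     A   B   C   D   E
driver                    
Ben      0   0   0   0  76
Ravi     0  42   0   0  98
Tom      0  22  19   0  40
Wes     99   8  76  23   0
sort by C:
zone     A   B   C   D   E
driver                    
Ben      0   0   0   0  76
Ravi     0  42   0   0  98
Tom      0  22  19   0  40
Wes     99   8  76  23   0
add column B_plus_3 = t['B'] + 3:
zone     A   B   C   D   E  B_plus_3
driver                              
Ben      0   0   0   0  76         3
Ravi     0  42   0   0  98        45
Tom      0  22  19   0  40        25
Wes     99   8  76  23   0        11
filter rows where A <= 0:
zone    A   B   C  D   E  B_plus_3
driver                            
Ben     0   0   0  0  76         3
Ravi    0  42   0  0  98        45
Tom     0  22  19  0  40        25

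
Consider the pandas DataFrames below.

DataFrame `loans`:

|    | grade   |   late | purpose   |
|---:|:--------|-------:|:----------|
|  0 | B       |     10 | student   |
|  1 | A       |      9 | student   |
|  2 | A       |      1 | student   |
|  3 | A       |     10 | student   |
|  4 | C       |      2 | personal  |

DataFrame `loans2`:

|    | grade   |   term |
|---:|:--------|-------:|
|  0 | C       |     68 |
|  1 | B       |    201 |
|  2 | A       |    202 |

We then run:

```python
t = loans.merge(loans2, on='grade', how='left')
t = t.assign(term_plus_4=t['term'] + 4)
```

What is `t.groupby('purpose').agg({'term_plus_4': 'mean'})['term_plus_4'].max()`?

205.75

merge on 'grade' (how='left') → 5 rows:
  grade  late   purpose  term
0     B    10   student   201
1     A     9   student   202
2     A     1   student   202
3     A    10   student   202
4     C     2  personal    68
add column term_plus_4 = t['term'] + 4:
  grade  late   purpose  term  term_plus_4
0     B    10   student   201          205
1     A     9   student   202          206
2     A     1   student   202          206
3     A    10   student   202          206
4     C     2  personal    68           72
group by purpose, mean of term_plus_4:
          term_plus_4
purpose              
personal        72.00
student        205.75
So max() = 205.75.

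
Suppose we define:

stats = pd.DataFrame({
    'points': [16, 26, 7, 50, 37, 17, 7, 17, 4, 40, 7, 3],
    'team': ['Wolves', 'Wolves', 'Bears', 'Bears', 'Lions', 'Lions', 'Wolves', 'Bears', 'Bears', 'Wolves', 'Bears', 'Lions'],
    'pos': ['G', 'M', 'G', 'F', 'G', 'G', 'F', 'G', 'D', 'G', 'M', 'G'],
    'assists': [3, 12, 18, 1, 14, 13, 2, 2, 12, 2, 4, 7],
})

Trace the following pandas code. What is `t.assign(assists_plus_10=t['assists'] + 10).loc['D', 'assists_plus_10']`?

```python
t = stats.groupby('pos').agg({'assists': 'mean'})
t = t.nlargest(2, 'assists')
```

22.0

group by pos, mean of assists:
       assists
pos           
D    12.000000
F     1.500000
G     8.428571
M     8.000000
take 2 rows with largest assists:
       assists
pos           
D    12.000000
G     8.428571
add column assists_plus_10 = t['assists'] + 10:
       assists  assists_plus_10
pos                            
D    12.000000        22.000000
G     8.428571        18.428571
Then the value at row 'D', column 'assists_plus_10': 22.0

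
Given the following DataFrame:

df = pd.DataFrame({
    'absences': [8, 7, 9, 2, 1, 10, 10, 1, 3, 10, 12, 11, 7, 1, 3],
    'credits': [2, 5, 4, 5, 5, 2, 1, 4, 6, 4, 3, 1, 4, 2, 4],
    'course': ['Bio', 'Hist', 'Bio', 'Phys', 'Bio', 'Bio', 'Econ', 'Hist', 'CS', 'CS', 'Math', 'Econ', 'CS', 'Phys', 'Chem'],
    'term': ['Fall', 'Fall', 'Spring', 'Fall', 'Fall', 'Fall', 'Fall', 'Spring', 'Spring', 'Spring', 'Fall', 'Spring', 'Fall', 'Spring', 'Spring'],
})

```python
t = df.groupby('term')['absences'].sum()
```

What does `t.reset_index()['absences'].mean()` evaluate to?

group by term, sum of absences:
term
Fall      57
Spring    38
Name: absences, dtype: int64
reset_index():
     term  absences
0    Fall        57
1  Spring        38
Finally, mean of column 'absences' = 47.5.

47.5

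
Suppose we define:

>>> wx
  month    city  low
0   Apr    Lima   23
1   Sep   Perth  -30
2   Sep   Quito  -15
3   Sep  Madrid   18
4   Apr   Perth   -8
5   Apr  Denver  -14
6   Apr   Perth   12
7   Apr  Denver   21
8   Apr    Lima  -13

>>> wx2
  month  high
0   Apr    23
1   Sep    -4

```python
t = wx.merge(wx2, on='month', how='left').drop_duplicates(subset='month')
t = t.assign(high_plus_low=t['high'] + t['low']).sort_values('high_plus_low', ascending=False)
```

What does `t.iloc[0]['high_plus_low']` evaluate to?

46

merge on 'month' (how='left') → 9 rows:
  month    city  low  high
0   Apr    Lima   23    23
1   Sep   Perth  -30    -4
2   Sep   Quito  -15    -4
3   Sep  Madrid   18    -4
4   Apr   Perth   -8    23
5   Apr  Denver  -14    23
6   Apr   Perth   12    23
7   Apr  Denver   21    23
8   Apr    Lima  -13    23
drop duplicate month (keep=first):
  month   city  low  high
0   Apr   Lima   23    23
1   Sep  Perth  -30    -4
add column high_plus_low = t['high'] + t['low']:
  month   city  low  high  high_plus_low
0   Apr   Lima   23    23             46
1   Sep  Perth  -30    -4            -34
sort by high_plus_low descending:
  month   city  low  high  high_plus_low
0   Apr   Lima   23    23             46
1   Sep  Perth  -30    -4            -34
Reading off the value at position 0, column 'high_plus_low', we get 46.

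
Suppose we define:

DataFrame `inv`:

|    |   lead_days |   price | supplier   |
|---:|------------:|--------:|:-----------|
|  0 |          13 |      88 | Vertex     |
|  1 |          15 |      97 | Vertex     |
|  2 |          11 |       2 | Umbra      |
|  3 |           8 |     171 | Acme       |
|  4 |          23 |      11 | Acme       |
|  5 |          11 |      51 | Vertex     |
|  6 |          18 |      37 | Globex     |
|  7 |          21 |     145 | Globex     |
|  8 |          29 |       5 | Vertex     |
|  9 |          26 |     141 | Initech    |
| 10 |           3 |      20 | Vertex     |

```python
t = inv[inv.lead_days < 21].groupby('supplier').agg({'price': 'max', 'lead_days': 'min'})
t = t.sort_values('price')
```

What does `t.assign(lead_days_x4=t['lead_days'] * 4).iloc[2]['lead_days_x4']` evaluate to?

filter rows where lead_days < 21:
    lead_days  price supplier
0          13     88   Vertex
1          15     97   Vertex
2          11      2    Umbra
3           8    171     Acme
5          11     51   Vertex
6          18     37   Globex
10          3     20   Vertex
group by supplier: max(price), min(lead_days):
          price  lead_days
supplier                  
Acme        171          8
Globex       37         18
Umbra         2         11
Vertex       97          3
sort by price:
          price  lead_days
supplier                  
Umbra         2         11
Globex       37         18
Vertex       97          3
Acme        171          8
add column lead_days_x4 = t['lead_days'] * 4:
          price  lead_days  lead_days_x4
supplier                                
Umbra         2         11            44
Globex       37         18            72
Vertex       97          3            12
Acme        171          8            32

12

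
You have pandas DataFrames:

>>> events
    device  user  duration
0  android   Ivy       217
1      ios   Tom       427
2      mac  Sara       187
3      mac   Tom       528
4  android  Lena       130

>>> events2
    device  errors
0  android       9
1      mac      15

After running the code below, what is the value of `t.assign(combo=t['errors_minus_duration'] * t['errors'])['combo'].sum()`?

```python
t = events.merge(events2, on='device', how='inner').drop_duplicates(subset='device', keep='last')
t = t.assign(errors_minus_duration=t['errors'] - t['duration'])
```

merge on 'device' (how='inner') → 4 rows:
    device  user  duration  errors
0  android   Ivy       217       9
1      mac  Sara       187      15
2      mac   Tom       528      15
3  android  Lena       130       9
drop duplicate device (keep=last):
    device  user  duration  errors
2      mac   Tom       528      15
3  android  Lena       130       9
add column errors_minus_duration = t['errors'] - t['duration']:
    device  user  duration  errors  errors_minus_duration
2      mac   Tom       528      15                   -513
3  android  Lena       130       9                   -121
add column combo = t['errors_minus_duration'] * t['errors']:
    device  user  duration  errors  errors_minus_duration  combo
2      mac   Tom       528      15                   -513  -7695
3  android  Lena       130       9                   -121  -1089
sum of column 'combo' → -8784

-8784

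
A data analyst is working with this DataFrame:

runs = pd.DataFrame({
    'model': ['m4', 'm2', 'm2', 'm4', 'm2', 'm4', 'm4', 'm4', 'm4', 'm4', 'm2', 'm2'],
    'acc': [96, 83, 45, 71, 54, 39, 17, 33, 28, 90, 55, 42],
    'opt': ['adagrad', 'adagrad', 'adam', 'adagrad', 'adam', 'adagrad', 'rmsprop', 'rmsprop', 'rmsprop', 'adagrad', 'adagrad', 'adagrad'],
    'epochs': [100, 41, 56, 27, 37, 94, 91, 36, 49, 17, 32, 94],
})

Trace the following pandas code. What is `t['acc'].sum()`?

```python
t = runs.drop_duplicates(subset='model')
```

drop duplicate model (keep=first):
  model  acc      opt  epochs
0    m4   96  adagrad     100
1    m2   83  adagrad      41
Finally, sum of column 'acc' = 179.

179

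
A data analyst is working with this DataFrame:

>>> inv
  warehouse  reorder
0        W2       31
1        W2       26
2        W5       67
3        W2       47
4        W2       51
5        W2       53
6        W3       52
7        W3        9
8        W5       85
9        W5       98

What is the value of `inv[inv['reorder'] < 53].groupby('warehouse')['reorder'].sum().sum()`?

216

filter rows where reorder < 53:
  warehouse  reorder
0        W2       31
1        W2       26
3        W2       47
4        W2       51
6        W3       52
7        W3        9
group by warehouse, sum of reorder:
warehouse
W2    155
W3     61
Name: reorder, dtype: int64
Taking the sum of the resulting series gives 216.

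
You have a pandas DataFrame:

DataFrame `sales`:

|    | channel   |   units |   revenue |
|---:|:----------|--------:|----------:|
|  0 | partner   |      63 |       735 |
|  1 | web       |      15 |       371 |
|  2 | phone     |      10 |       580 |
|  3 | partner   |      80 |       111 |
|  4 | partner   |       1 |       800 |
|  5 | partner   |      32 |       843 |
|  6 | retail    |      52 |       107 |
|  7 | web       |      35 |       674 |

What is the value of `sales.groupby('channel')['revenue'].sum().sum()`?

4221

group by channel, sum of revenue:
channel
partner    2489
phone       580
retail      107
web        1045
Name: revenue, dtype: int64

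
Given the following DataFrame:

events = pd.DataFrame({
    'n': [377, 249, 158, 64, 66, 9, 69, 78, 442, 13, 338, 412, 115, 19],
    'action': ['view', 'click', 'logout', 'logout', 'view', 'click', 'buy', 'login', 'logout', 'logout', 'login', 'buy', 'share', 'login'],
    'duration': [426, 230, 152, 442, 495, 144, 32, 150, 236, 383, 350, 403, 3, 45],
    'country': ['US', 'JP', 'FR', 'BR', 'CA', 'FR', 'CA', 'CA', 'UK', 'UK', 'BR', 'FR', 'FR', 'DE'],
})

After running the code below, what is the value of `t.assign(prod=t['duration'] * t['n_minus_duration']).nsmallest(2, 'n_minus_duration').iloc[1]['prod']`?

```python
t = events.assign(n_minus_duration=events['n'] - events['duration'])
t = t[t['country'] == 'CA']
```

add column n_minus_duration = events['n'] - events['duration']:
      n  action  duration country  n_minus_duration
0   377    view       426      US               -49
1   249   click       230      JP                19
2   158  logout       152      FR                 6
3    64  logout       442      BR              -378
4    66    view       495      CA              -429
5     9   click       144      FR              -135
6    69     buy        32      CA                37
7    78   login       150      CA               -72
8   442  logout       236      UK               206
9    13  logout       383      UK              -370
10  338   login       350      BR               -12
11  412     buy       403      FR                 9
12  115   share         3      FR               112
13   19   login        45      DE               -26
filter rows where country == 'CA':
    n action  duration country  n_minus_duration
4  66   view       495      CA              -429
6  69    buy        32      CA                37
7  78  login       150      CA               -72
add column prod = t['duration'] * t['n_minus_duration']:
    n action  duration country  n_minus_duration    prod
4  66   view       495      CA              -429 -212355
6  69    buy        32      CA                37    1184
7  78  login       150      CA               -72  -10800
take 2 rows with smallest n_minus_duration:
    n action  duration country  n_minus_duration    prod
4  66   view       495      CA              -429 -212355
7  78  login       150      CA               -72  -10800
Then the value at position 1, column 'prod': -10800

-10800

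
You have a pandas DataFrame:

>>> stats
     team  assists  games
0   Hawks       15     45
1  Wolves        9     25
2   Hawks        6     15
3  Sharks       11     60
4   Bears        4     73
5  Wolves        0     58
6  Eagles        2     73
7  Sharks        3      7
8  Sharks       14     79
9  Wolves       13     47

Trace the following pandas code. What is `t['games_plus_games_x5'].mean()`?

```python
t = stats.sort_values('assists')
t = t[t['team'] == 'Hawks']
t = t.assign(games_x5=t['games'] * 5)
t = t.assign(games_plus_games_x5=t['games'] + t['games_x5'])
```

180.0

sort by assists:
     team  assists  games
5  Wolves        0     58
6  Eagles        2     73
7  Sharks        3      7
4   Bears        4     73
2   Hawks        6     15
1  Wolves        9     25
3  Sharks       11     60
9  Wolves       13     47
8  Sharks       14     79
0   Hawks       15     45
filter rows where team == 'Hawks':
    team  assists  games
2  Hawks        6     15
0  Hawks       15     45
add column games_x5 = t['games'] * 5:
    team  assists  games  games_x5
2  Hawks        6     15        75
0  Hawks       15     45       225
add column games_plus_games_x5 = t['games'] + t['games_x5']:
    team  assists  games  games_x5  games_plus_games_x5
2  Hawks        6     15        75                   90
0  Hawks       15     45       225                  270
Finally, mean of column 'games_plus_games_x5' = 180.0.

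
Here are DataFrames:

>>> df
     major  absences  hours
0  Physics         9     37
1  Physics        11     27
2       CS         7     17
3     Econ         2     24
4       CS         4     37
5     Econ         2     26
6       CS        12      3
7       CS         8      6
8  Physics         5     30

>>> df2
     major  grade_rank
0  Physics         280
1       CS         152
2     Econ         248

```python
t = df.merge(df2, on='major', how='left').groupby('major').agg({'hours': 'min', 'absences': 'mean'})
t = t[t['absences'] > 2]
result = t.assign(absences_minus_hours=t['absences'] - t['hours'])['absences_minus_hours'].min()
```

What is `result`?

merge on 'major' (how='left') → 9 rows:
     major  absences  hours  grade_rank
0  Physics         9     37         280
1  Physics        11     27         280
2       CS         7     17         152
3     Econ         2     24         248
4       CS         4     37         152
5     Econ         2     26         248
6       CS        12      3         152
7       CS         8      6         152
8  Physics         5     30         280
group by major: min(hours), mean(absences):
         hours  absences
major                   
CS           3  7.750000
Econ        24  2.000000
Physics     27  8.333333
filter rows where absences > 2:
         hours  absences
major                   
CS           3  7.750000
Physics     27  8.333333
add column absences_minus_hours = t['absences'] - t['hours']:
         hours  absences  absences_minus_hours
major                                         
CS           3  7.750000              4.750000
Physics     27  8.333333            -18.666667
Hence -18.6666666667.

-18.6666666667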